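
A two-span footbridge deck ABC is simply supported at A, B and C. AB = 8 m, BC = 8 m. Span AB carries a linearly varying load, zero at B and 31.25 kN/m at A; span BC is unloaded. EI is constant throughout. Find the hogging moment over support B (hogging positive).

M_B = 58.33 kN·m

Release continuity at B by inserting a hinge; the redundant is the internal moment M_B. The primary structure is two simply-supported spans AB and BC.
Rotations at B on the released spans (each span's end-slope, ×1/EI):
  span AB: triangular load, peak 31.25: 7w₀L³/(360EI) = 311.1/EI
  relative rotation θ_0 = (311.1 + 0)/EI = 311.1/EI
A unit hogging moment at B produces rotation L₁/(3EI) + L₂/(3EI) = 5.333/EI.
Slope continuity at B: θ_0 = M_B·5.333/EI, so M_B = 311.1/5.333 = 58.33 kN·m (hogging).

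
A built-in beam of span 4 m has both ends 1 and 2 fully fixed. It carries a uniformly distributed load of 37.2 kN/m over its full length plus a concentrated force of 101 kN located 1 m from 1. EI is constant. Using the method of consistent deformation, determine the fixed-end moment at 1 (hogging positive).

Release both end moments; the primary structure is a simply-supported span 12 with redundants M_1 and M_2.
On the primary (simply-supported) span, the end slopes from the loading are:
  at 1: UDL 37.2: wL³/(24EI) = 99.2/EI
  at 2: UDL 37.2: wL³/(24EI) = 99.2/EI
  at 1: point load 101 at a = 1: Pab(L + b)/(6LEI) = 88.38/EI
  at 2: point load 101 at a = 1: Pab(L + a)/(6LEI) = 63.12/EI
  θ_10 = 187.6/EI,  θ_20 = 162.3/EI
Flexibility coefficients: a unit moment at one end gives L/(3EI) there and L/(6EI) at the far end, so f₁₁ = f₂₂ = 1.333/EI and f₁₂ = f₂₁ = 0.6667/EI.
Compatibility — zero rotation at each built-in end:
  1.333 M_1 + 0.6667 M_2 = 187.6
  0.6667 M_1 + 1.333 M_2 = 162.3
Solving the pair gives M_1 = 106.4 kN·m and M_2 = 68.54 kN·m (hogging).

M_1 = 106.4 kN·m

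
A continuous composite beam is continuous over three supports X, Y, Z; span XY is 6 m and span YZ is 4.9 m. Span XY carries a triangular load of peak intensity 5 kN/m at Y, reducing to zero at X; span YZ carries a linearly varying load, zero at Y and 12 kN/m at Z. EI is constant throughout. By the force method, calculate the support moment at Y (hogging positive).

Release continuity at Y by inserting a hinge; the redundant is the internal moment M_Y. The primary structure is two simply-supported spans XY and YZ.
End slopes at the hinge Y, treating each span as simply supported:
  span XY: triangular load, peak 5: w₀L³/(45EI) = 24/EI
  span YZ: triangular load, peak 12: 7w₀L³/(360EI) = 27.45/EI
  relative rotation θ_0 = (24 + 27.45)/EI = 51.45/EI
A unit hogging moment at Y produces rotation L₁/(3EI) + L₂/(3EI) = 3.633/EI.
Compatibility: M_Y·(L₁+L₂)/(3EI) = θ_0, giving M_Y = 14.16 kN·m (hogging).

M_Y = 14.16 kN·m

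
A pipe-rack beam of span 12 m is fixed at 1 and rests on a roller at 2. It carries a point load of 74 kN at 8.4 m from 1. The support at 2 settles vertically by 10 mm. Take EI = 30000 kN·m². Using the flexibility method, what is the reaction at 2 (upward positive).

Remove the prop at 2; the released (primary) structure is a cantilever built in at 1.
Deflection at 2 on the released cantilever, summing each load's contribution:
  point load 74 at a = 8.4: Pa²(3L − a)/(6EI) = 24019/EI
Flexibility coefficient — unit upward force at 2: δ_{22} = L³/(3EI) = 576/EI.
With EI = 30000 kN·m²: δ_0 = 0.80062 m and δ_{22} = 0.0192 m/kN.
Compatibility — the beam at 2 must follow the support down by 0.01 m: δ_0 − R_2·δ_{22} = 0.01, so R_2 = (0.80062 − 0.01)/0.0192 = 41.18 kN.

R_2 = 41.18 kN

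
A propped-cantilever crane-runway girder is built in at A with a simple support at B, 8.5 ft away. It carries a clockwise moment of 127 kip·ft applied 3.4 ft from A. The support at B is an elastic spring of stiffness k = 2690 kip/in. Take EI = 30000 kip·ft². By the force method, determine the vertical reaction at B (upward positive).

R_B = 14.28 kip

Release the roller at B. Primary structure: cantilever fixed at A.
Downward deflection at the released point B due to the loads:
  clockwise couple 127 at a = 3.4: M₀a(2L − a)/(2EI) = 2936/EI
Flexibility coefficient — unit upward force at B: δ_{BB} = L³/(3EI) = 204.7/EI.
With EI = 30000 kip·ft²: δ_0 = 0.097875 ft and δ_{BB} = 0.006824 ft/kip.
Compatibility — the spring shortens by R_B/k under the reaction it provides: δ_0 − R_B·δ_{BB} = R_B/k. With 1/k = 1/(2690×12) ft/kip = 0.000031 ft/kip, R_B = δ_0 / (δ_{BB} + 1/k) = 0.097875 / (0.006824 + 0.000031) = 14.28 kip.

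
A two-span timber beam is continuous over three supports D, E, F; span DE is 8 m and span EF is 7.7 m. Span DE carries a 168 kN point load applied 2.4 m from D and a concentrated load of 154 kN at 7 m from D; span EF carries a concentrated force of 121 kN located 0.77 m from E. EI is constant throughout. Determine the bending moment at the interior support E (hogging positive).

Take M_E as the redundant. Released structure: two simple spans DE and EF with a hinge at E.
Discontinuity in slope at E on the released structure — sum the simple-span end rotations:
  span DE: point load 168 at a = 2.4: Pab(L + a)/(6LEI) = 489.2/EI
  span DE: point load 154 at a = 7: Pab(L + a)/(6LEI) = 336.9/EI
  span EF: point load 121 at a = 0.77: Pab(L + b)/(6LEI) = 204.5/EI
  relative rotation θ_0 = (826.1 + 204.5)/EI = 1031/EI
A unit hogging moment at E produces rotation L₁/(3EI) + L₂/(3EI) = 5.233/EI.
Compatibility: M_E·(L₁+L₂)/(3EI) = θ_0, giving M_E = 196.9 kN·m (hogging).

M_E = 196.9 kN·m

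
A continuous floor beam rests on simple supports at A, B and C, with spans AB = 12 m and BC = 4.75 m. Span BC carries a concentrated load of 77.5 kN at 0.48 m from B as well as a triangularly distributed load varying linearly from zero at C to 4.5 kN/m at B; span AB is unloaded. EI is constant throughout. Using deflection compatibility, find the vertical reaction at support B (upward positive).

R_B = 80 kN

Insert a hinge at B; M_B is the redundant, and each span becomes simply supported.
Discontinuity in slope at B on the released structure — sum the simple-span end rotations:
  span BC: point load 77.5 at a = 0.48: Pab(L + b)/(6LEI) = 50.27/EI
  span BC: triangular load, peak 4.5: w₀L³/(45EI) = 10.72/EI
  relative rotation θ_0 = (0 + 60.99)/EI = 60.99/EI
A unit hogging moment at B produces rotation L₁/(3EI) + L₂/(3EI) = 5.583/EI.
Compatibility: M_B·(L₁+L₂)/(3EI) = θ_0, giving M_B = 10.92 kN·m (hogging).
Span AB, ΣM about A with M_B applied at B: R_B^{AB}·12 = 0 + 10.92, so R_B^{AB} = 0.9103 kN and R_A = 0 − 0.9103 = -0.9103 kN.
Span BC, ΣM about C: R_B^{BC}·4.75 = 364.8 + 10.92, so R_B^{BC} = 79.09 kN and R_C = 88.19 − 79.09 = 9.094 kN.
R_B = 0.9103 + 79.09 = 80 kN.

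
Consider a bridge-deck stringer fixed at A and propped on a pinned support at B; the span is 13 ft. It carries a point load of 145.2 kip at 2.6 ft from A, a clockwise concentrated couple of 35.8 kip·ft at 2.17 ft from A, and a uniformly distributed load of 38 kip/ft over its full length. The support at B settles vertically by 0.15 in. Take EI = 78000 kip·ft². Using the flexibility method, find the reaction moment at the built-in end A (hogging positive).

M_A = 1111 kip·ft

Choose R_B as the redundant. The primary structure is the cantilever fixed at A.
Deflection at B on the released cantilever, summing each load's contribution:
  point load 145.2 at a = 2.6: Pa²(3L − a)/(6EI) = 5955/EI
  clockwise couple 35.8 at a = 2.17: M₀a(2L − a)/(2EI) = 925.6/EI
  UDL 38: wL⁴/(8EI) = 135665/EI
  δ_0 = 142545/EI
Tip deflection under a unit load at B: L³/(3EI) = 732.3/EI.
With EI = 78000 kip·ft²: δ_0 = 1.8275 ft and δ_{BB} = 0.009389 ft/kip.
Compatibility — the beam at B must follow the support down by 0.0125 ft: δ_0 − R_B·δ_{BB} = 0.0125, so R_B = (1.8275 − 0.0125)/0.009389 = 193.3 kip.
Moment equilibrium about A: M_A = Σ(load moments about A) − R_B·L = 3624 − 193.3×13 = 1111 kip·ft.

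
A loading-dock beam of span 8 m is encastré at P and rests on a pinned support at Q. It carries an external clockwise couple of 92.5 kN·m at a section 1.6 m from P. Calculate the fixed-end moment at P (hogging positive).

M_P = 42.55 kN·m

Choose R_Q as the redundant. The primary structure is the cantilever fixed at P.
Free-end deflection of the primary structure under the applied loading (downward +):
  clockwise couple 92.5 at a = 1.6: M₀a(2L − a)/(2EI) = 1066/EI
Tip deflection under a unit load at Q: L³/(3EI) = 170.7/EI.
The prop prevents deflection at Q: R_Q = δ_0/δ_{QQ} = 1066/170.7 = 6.244 kN.
Moment equilibrium about P: M_P = Σ(load moments about P) − R_Q·L = 92.5 − 6.244×8 = 42.55 kN·m.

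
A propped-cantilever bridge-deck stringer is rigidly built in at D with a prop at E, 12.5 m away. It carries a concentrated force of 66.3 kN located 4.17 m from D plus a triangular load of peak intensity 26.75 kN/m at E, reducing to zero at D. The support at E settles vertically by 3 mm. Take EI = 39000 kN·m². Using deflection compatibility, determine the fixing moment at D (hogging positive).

M_D = 399.6 kN·m

Take the reaction at E as the redundant and release it; the primary structure is a cantilever fixed at D.
Deflection at E on the released cantilever, summing each load's contribution:
  point load 66.3 at a = 4.17: Pa²(3L − a)/(6EI) = 6404/EI
  triangular load, peak 26.75 at the free end: 11w₀L⁴/(120EI) = 59865/EI
  δ_0 = 66270/EI
Tip deflection under a unit load at E: L³/(3EI) = 651/EI.
With EI = 39000 kN·m²: δ_0 = 1.6992 m and δ_{EE} = 0.016693 m/kN.
Compatibility — the beam at E must follow the support down by 0.003 m: δ_0 − R_E·δ_{EE} = 0.003, so R_E = (1.6992 − 0.003)/0.016693 = 101.6 kN.
Moment equilibrium about D: M_D = Σ(load moments about D) − R_E·L = 1670 − 101.6×12.5 = 399.6 kN·m.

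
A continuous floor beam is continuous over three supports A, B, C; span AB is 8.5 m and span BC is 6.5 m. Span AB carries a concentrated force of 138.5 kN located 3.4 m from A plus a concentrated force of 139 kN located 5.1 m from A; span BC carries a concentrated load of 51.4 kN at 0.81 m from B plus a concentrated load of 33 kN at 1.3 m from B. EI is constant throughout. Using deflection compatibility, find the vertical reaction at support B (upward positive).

R_B = 283.2 kN

Take M_B as the redundant. Released structure: two simple spans AB and BC with a hinge at B.
Rotations at B on the released spans (each span's end-slope, ×1/EI):
  span AB: point load 138.5 at a = 3.4: Pab(L + a)/(6LEI) = 560.4/EI
  span AB: point load 139 at a = 5.1: Pab(L + a)/(6LEI) = 642.7/EI
  span BC: point load 51.4 at a = 0.81: Pab(L + b)/(6LEI) = 74.05/EI
  span BC: point load 33 at a = 1.3: Pab(L + b)/(6LEI) = 66.92/EI
  relative rotation θ_0 = (1203 + 141)/EI = 1344/EI
A unit hogging moment at B produces rotation L₁/(3EI) + L₂/(3EI) = 5/EI.
Slope continuity at B: θ_0 = M_B·5/EI, so M_B = 1344/5 = 268.8 kN·m (hogging).
Span AB, ΣM about A with M_B applied at B: R_B^{AB}·8.5 = 1180 + 268.8, so R_B^{AB} = 170.4 kN and R_A = 277.5 − 170.4 = 107.1 kN.
Span BC, ΣM about C: R_B^{BC}·6.5 = 464.1 + 268.8, so R_B^{BC} = 112.8 kN and R_C = 84.4 − 112.8 = -28.35 kN.
R_B = 170.4 + 112.8 = 283.2 kN.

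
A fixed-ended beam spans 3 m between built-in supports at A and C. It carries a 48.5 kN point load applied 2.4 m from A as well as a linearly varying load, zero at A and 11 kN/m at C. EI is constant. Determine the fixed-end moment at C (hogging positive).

M_C = 23.57 kN·m

Release both end moments; the primary structure is a simply-supported span AC with redundants M_A and M_C.
On the primary (simply-supported) span, the end slopes from the loading are:
  at A: point load 48.5 at a = 2.4: Pab(L + b)/(6LEI) = 13.97/EI
  at C: point load 48.5 at a = 2.4: Pab(L + a)/(6LEI) = 20.95/EI
  at A: triangular load, peak 11: 7w₀L³/(360EI) = 5.775/EI
  at C: triangular load, peak 11: w₀L³/(45EI) = 6.6/EI
  θ_A0 = 19.74/EI,  θ_C0 = 27.55/EI
Flexibility coefficients: a unit moment at one end gives L/(3EI) there and L/(6EI) at the far end, so f₁₁ = f₂₂ = 1/EI and f₁₂ = f₂₁ = 0.5/EI.
Compatibility — zero rotation at each built-in end:
  1 M_A + 0.5 M_C = 19.74
  0.5 M_A + 1 M_C = 27.55
Solving the pair gives M_A = 7.956 kN·m and M_C = 23.57 kN·m (hogging).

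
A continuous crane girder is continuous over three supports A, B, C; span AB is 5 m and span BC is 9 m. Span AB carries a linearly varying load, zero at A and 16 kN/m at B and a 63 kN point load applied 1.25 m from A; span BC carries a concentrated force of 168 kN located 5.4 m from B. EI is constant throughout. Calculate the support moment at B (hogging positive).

Release continuity at B by inserting a hinge; the redundant is the internal moment M_B. The primary structure is two simply-supported spans AB and BC.
Rotations at B on the released spans (each span's end-slope, ×1/EI):
  span AB: triangular load, peak 16: w₀L³/(45EI) = 44.44/EI
  span AB: point load 63 at a = 1.25: Pab(L + a)/(6LEI) = 61.52/EI
  span BC: point load 168 at a = 5.4: Pab(L + b)/(6LEI) = 762/EI
  relative rotation θ_0 = (106 + 762)/EI = 868/EI
A unit hogging moment at B produces rotation L₁/(3EI) + L₂/(3EI) = 4.667/EI.
Compatibility: M_B·(L₁+L₂)/(3EI) = θ_0, giving M_B = 186 kN·m (hogging).

M_B = 186 kN·m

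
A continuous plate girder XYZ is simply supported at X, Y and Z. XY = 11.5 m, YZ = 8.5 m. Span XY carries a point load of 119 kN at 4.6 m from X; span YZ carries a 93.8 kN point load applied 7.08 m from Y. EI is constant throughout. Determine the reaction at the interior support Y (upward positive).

Take M_Y as the redundant. Released structure: two simple spans XY and YZ with a hinge at Y.
Discontinuity in slope at Y on the released structure — sum the simple-span end rotations:
  span XY: point load 119 at a = 4.6: Pab(L + a)/(6LEI) = 881.3/EI
  span YZ: point load 93.8 at a = 7.08: Pab(L + b)/(6LEI) = 183.4/EI
  relative rotation θ_0 = (881.3 + 183.4)/EI = 1065/EI
A unit hogging moment at Y produces rotation L₁/(3EI) + L₂/(3EI) = 6.667/EI.
Compatibility: M_Y·(L₁+L₂)/(3EI) = θ_0, giving M_Y = 159.7 kN·m (hogging).
Span XY, ΣM about X with M_Y applied at Y: R_Y^{XY}·11.5 = 547.4 + 159.7, so R_Y^{XY} = 61.49 kN and R_X = 119 − 61.49 = 57.51 kN.
Span YZ, ΣM about Z: R_Y^{YZ}·8.5 = 133.2 + 159.7, so R_Y^{YZ} = 34.46 kN and R_Z = 93.8 − 34.46 = 59.34 kN.
R_Y = 61.49 + 34.46 = 95.95 kN.

R_Y = 95.95 kN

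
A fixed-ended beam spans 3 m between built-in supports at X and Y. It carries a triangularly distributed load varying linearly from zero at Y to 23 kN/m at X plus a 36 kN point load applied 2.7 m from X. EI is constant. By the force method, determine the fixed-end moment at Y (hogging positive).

Release both end moments; the primary structure is a simply-supported span XY with redundants M_X and M_Y.
End rotations of the released simple span under the applied load (×1/EI):
  at X: triangular load, peak 23: w₀L³/(45EI) = 13.8/EI
  at Y: triangular load, peak 23: 7w₀L³/(360EI) = 12.07/EI
  at X: point load 36 at a = 2.7: Pab(L + b)/(6LEI) = 5.346/EI
  at Y: point load 36 at a = 2.7: Pab(L + a)/(6LEI) = 9.234/EI
  θ_X0 = 19.15/EI,  θ_Y0 = 21.31/EI
Flexibility coefficients: a unit moment at one end gives L/(3EI) there and L/(6EI) at the far end, so f₁₁ = f₂₂ = 1/EI and f₁₂ = f₂₁ = 0.5/EI.
Compatibility — zero rotation at each built-in end:
  1 M_X + 0.5 M_Y = 19.15
  0.5 M_X + 1 M_Y = 21.31
Solving the pair gives M_X = 11.32 kN·m and M_Y = 15.65 kN·m (hogging).

M_Y = 15.65 kN·m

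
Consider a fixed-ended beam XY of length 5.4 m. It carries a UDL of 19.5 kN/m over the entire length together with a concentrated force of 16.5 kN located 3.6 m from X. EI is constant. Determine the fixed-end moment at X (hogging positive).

Take the two fixed-end moments M_X, M_Y as redundants; the released structure is the simple span XY.
End rotations of the released simple span under the applied load (×1/EI):
  at X: UDL 19.5: wL³/(24EI) = 127.9/EI
  at Y: UDL 19.5: wL³/(24EI) = 127.9/EI
  at X: point load 16.5 at a = 3.6: Pab(L + b)/(6LEI) = 23.76/EI
  at Y: point load 16.5 at a = 3.6: Pab(L + a)/(6LEI) = 29.7/EI
  θ_X0 = 151.7/EI,  θ_Y0 = 157.6/EI
Flexibility coefficients: a unit moment at one end gives L/(3EI) there and L/(6EI) at the far end, so f₁₁ = f₂₂ = 1.8/EI and f₁₂ = f₂₁ = 0.9/EI.
Compatibility — zero rotation at each built-in end:
  1.8 M_X + 0.9 M_Y = 151.7
  0.9 M_X + 1.8 M_Y = 157.6
Solving the pair gives M_X = 53.98 kN·m and M_Y = 60.59 kN·m (hogging).

M_X = 53.98 kN·m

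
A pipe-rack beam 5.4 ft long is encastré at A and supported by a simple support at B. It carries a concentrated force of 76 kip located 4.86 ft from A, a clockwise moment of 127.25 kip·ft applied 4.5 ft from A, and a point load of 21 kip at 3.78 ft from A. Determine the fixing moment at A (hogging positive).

Release the roller at B. Primary structure: cantilever fixed at A.
Deflection at B on the released cantilever, summing each load's contribution:
  point load 76 at a = 4.86: Pa²(3L − a)/(6EI) = 3393/EI
  clockwise couple 127.25 at a = 4.5: M₀a(2L − a)/(2EI) = 1804/EI
  point load 21 at a = 3.78: Pa²(3L − a)/(6EI) = 621.1/EI
  δ_0 = 5818/EI
Flexibility coefficient — unit upward force at B: δ_{BB} = L³/(3EI) = 52.49/EI.
Compatibility at B: δ_0 − R_B·δ_{BB} = 0, so R_B = 5818/52.49 = 110.8 kip.
Moment equilibrium about A: M_A = Σ(load moments about A) − R_B·L = 576 − 110.8×5.4 = -22.53 kip·ft.

M_A = -22.53 kip·ft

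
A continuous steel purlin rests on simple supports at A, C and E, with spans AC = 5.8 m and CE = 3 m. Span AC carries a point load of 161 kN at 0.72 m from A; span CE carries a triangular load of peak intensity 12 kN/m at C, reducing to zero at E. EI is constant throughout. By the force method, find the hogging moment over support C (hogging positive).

M_C = 40.07 kN·m

Take M_C as the redundant. Released structure: two simple spans AC and CE with a hinge at C.
Discontinuity in slope at C on the released structure — sum the simple-span end rotations:
  span AC: point load 161 at a = 0.72: Pab(L + a)/(6LEI) = 110.3/EI
  span CE: triangular load, peak 12: w₀L³/(45EI) = 7.2/EI
  relative rotation θ_0 = (110.3 + 7.2)/EI = 117.5/EI
A unit hogging moment at C produces rotation L₁/(3EI) + L₂/(3EI) = 2.933/EI.
Compatibility: M_C·(L₁+L₂)/(3EI) = θ_0, giving M_C = 40.07 kN·m (hogging).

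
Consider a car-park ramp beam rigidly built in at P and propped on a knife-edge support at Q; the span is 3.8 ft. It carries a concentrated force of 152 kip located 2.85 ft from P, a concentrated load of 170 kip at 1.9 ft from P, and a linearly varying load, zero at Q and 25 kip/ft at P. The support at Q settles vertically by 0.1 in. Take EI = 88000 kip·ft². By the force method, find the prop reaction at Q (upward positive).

Choose R_Q as the redundant. The primary structure is the cantilever fixed at P.
Primary-structure tip deflection at Q by superposition:
  point load 152 at a = 2.85: Pa²(3L − a)/(6EI) = 1759/EI
  point load 170 at a = 1.9: Pa²(3L − a)/(6EI) = 971.7/EI
  triangular load, peak 25 at the fixed end: w₀L⁴/(30EI) = 173.8/EI
  δ_0 = 2905/EI
Flexibility coefficient — unit upward force at Q: δ_{QQ} = L³/(3EI) = 18.29/EI.
With EI = 88000 kip·ft²: δ_0 = 0.033009 ft and δ_{QQ} = 0.000208 ft/kip.
Compatibility — the beam at Q must follow the support down by 0.008333 ft: δ_0 − R_Q·δ_{QQ} = 0.008333, so R_Q = (0.033009 − 0.008333)/0.000208 = 118.7 kip.

R_Q = 118.7 kip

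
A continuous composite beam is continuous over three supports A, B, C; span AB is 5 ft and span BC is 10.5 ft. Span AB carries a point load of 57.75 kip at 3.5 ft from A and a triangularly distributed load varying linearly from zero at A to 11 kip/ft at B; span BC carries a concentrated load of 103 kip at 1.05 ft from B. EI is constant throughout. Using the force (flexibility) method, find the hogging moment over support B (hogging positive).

M_B = 85.18 kip·ft

Take M_B as the redundant. Released structure: two simple spans AB and BC with a hinge at B.
End slopes at the hinge B, treating each span as simply supported:
  span AB: point load 57.75 at a = 3.5: Pab(L + a)/(6LEI) = 85.9/EI
  span AB: triangular load, peak 11: w₀L³/(45EI) = 30.56/EI
  span BC: point load 103 at a = 1.05: Pab(L + b)/(6LEI) = 323.6/EI
  relative rotation θ_0 = (116.5 + 323.6)/EI = 440.1/EI
A unit hogging moment at B produces rotation L₁/(3EI) + L₂/(3EI) = 5.167/EI.
Slope continuity at B: θ_0 = M_B·5.167/EI, so M_B = 440.1/5.167 = 85.18 kip·ft (hogging).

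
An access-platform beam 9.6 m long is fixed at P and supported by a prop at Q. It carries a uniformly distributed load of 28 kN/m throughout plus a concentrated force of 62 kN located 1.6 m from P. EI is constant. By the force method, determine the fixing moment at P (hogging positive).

M_P = 398.3 kN·m

Take the reaction at Q as the redundant and release it; the primary structure is a cantilever fixed at P.
Deflection at Q on the released cantilever, summing each load's contribution:
  UDL 28: wL⁴/(8EI) = 29727/EI
  point load 62 at a = 1.6: Pa²(3L − a)/(6EI) = 719.5/EI
  δ_0 = 30447/EI
Flexibility coefficient — unit upward force at Q: δ_{QQ} = L³/(3EI) = 294.9/EI.
The prop prevents deflection at Q: R_Q = δ_0/δ_{QQ} = 30447/294.9 = 103.2 kN.
Moment equilibrium about P: M_P = Σ(load moments about P) − R_Q·L = 1389 − 103.2×9.6 = 398.3 kN·m.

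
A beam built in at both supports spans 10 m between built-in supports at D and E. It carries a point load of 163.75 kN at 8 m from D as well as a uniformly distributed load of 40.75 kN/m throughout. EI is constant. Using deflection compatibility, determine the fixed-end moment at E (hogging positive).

Release both end moments; the primary structure is a simply-supported span DE with redundants M_D and M_E.
Simple-span end rotations at D and E under the given loads:
  at D: point load 163.75 at a = 8: Pab(L + b)/(6LEI) = 524/EI
  at E: point load 163.75 at a = 8: Pab(L + a)/(6LEI) = 786/EI
  at D: UDL 40.75: wL³/(24EI) = 1698/EI
  at E: UDL 40.75: wL³/(24EI) = 1698/EI
  θ_D0 = 2222/EI,  θ_E0 = 2484/EI
Flexibility coefficients: a unit moment at one end gives L/(3EI) there and L/(6EI) at the far end, so f₁₁ = f₂₂ = 3.333/EI and f₁₂ = f₂₁ = 1.667/EI.
Compatibility — zero rotation at each built-in end:
  3.333 M_D + 1.667 M_E = 2222
  1.667 M_D + 3.333 M_E = 2484
Solving the pair gives M_D = 392 kN·m and M_E = 549.2 kN·m (hogging).

M_E = 549.2 kN·m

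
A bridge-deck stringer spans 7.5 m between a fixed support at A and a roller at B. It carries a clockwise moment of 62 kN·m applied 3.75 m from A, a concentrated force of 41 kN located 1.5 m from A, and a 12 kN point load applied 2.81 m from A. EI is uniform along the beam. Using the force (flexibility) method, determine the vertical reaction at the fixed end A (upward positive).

R_A = 39.19 kN

Release the roller at B. Primary structure: cantilever fixed at A.
Free-end deflection of the primary structure under the applied loading (downward +):
  clockwise couple 62 at a = 3.75: M₀a(2L − a)/(2EI) = 1308/EI
  point load 41 at a = 1.5: Pa²(3L − a)/(6EI) = 322.9/EI
  point load 12 at a = 2.81: Pa²(3L − a)/(6EI) = 310.9/EI
  δ_0 = 1942/EI
Tip deflection under a unit load at B: L³/(3EI) = 140.6/EI.
The prop prevents deflection at B: R_B = δ_0/δ_{BB} = 1942/140.6 = 13.81 kN.
Vertical equilibrium: R_A = ΣP − R_B = 53 − 13.81 = 39.19 kN.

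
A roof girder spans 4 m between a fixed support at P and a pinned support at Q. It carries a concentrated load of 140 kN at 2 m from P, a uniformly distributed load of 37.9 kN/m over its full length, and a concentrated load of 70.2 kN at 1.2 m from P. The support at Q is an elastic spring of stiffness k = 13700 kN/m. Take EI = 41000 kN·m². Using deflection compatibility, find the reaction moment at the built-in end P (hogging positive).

Choose R_Q as the redundant. The primary structure is the cantilever fixed at P.
Downward deflection at the released point Q due to the loads:
  point load 140 at a = 2: Pa²(3L − a)/(6EI) = 933.3/EI
  UDL 37.9: wL⁴/(8EI) = 1213/EI
  point load 70.2 at a = 1.2: Pa²(3L − a)/(6EI) = 182/EI
  δ_0 = 2328/EI
Tip deflection under a unit load at Q: L³/(3EI) = 21.33/EI.
With EI = 41000 kN·m²: δ_0 = 0.056783 m and δ_{QQ} = 0.00052 m/kN.
Compatibility — the spring shortens by R_Q/k under the reaction it provides: δ_0 − R_Q·δ_{QQ} = R_Q/k. With 1/k = 0.000073 m/kN, R_Q = δ_0 / (δ_{QQ} + 1/k) = 0.056783 / (0.00052 + 0.000073) = 95.7 kN.
Moment equilibrium about P: M_P = Σ(load moments about P) − R_Q·L = 667.4 − 95.7×4 = 284.6 kN·m.

M_P = 284.6 kN·m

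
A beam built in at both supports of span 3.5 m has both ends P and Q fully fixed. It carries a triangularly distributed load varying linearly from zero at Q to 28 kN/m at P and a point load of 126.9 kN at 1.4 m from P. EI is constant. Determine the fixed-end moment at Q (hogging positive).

Take the two fixed-end moments M_P, M_Q as redundants; the released structure is the simple span PQ.
End rotations of the released simple span under the applied load (×1/EI):
  at P: triangular load, peak 28: w₀L³/(45EI) = 26.68/EI
  at Q: triangular load, peak 28: 7w₀L³/(360EI) = 23.34/EI
  at P: point load 126.9 at a = 1.4: Pab(L + b)/(6LEI) = 99.49/EI
  at Q: point load 126.9 at a = 1.4: Pab(L + a)/(6LEI) = 87.05/EI
  θ_P0 = 126.2/EI,  θ_Q0 = 110.4/EI
Flexibility coefficients: a unit moment at one end gives L/(3EI) there and L/(6EI) at the far end, so f₁₁ = f₂₂ = 1.167/EI and f₁₂ = f₂₁ = 0.5833/EI.
Compatibility — zero rotation at each built-in end:
  1.167 M_P + 0.5833 M_Q = 126.2
  0.5833 M_P + 1.167 M_Q = 110.4
Solving the pair gives M_P = 81.11 kN·m and M_Q = 54.07 kN·m (hogging).

M_Q = 54.07 kN·m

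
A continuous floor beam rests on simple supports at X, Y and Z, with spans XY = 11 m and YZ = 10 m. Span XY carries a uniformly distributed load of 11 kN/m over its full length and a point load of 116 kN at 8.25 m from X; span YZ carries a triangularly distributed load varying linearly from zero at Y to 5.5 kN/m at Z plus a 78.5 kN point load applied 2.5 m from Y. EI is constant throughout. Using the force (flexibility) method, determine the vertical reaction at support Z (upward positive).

Release continuity at Y by inserting a hinge; the redundant is the internal moment M_Y. The primary structure is two simply-supported spans XY and YZ.
End slopes at the hinge Y, treating each span as simply supported:
  span XY: UDL 11: wL³/(24EI) = 610/EI
  span XY: point load 116 at a = 8.25: Pab(L + a)/(6LEI) = 767.6/EI
  span YZ: triangular load, peak 5.5: 7w₀L³/(360EI) = 106.9/EI
  span YZ: point load 78.5 at a = 2.5: Pab(L + b)/(6LEI) = 429.3/EI
  relative rotation θ_0 = (1378 + 536.2)/EI = 1914/EI
A unit hogging moment at Y produces rotation L₁/(3EI) + L₂/(3EI) = 7/EI.
Compatibility: M_Y·(L₁+L₂)/(3EI) = θ_0, giving M_Y = 273.4 kN·m (hogging).
Span YZ, ΣM about Z: R_Y^{YZ}·10 = 680.4 + 273.4, so R_Y^{YZ} = 95.38 kN and R_Z = 106 − 95.38 = 10.62 kN.

R_Z = 10.62 kN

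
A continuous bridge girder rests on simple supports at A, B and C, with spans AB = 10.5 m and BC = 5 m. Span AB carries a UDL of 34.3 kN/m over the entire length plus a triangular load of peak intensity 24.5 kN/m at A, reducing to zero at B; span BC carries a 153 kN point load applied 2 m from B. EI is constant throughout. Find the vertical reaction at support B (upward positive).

R_B = 454.8 kN

Release continuity at B by inserting a hinge; the redundant is the internal moment M_B. The primary structure is two simply-supported spans AB and BC.
Rotations at B on the released spans (each span's end-slope, ×1/EI):
  span AB: UDL 34.3: wL³/(24EI) = 1654/EI
  span AB: triangular load, peak 24.5: 7w₀L³/(360EI) = 551.5/EI
  span BC: point load 153 at a = 2: Pab(L + b)/(6LEI) = 244.8/EI
  relative rotation θ_0 = (2206 + 244.8)/EI = 2451/EI
A unit hogging moment at B produces rotation L₁/(3EI) + L₂/(3EI) = 5.167/EI.
Slope continuity at B: θ_0 = M_B·5.167/EI, so M_B = 2451/5.167 = 474.3 kN·m (hogging).
Span AB, ΣM about A with M_B applied at B: R_B^{AB}·10.5 = 2341 + 474.3, so R_B^{AB} = 268.1 kN and R_A = 488.8 − 268.1 = 220.7 kN.
Span BC, ΣM about C: R_B^{BC}·5 = 459 + 474.3, so R_B^{BC} = 186.7 kN and R_C = 153 − 186.7 = -33.67 kN.
R_B = 268.1 + 186.7 = 454.8 kN.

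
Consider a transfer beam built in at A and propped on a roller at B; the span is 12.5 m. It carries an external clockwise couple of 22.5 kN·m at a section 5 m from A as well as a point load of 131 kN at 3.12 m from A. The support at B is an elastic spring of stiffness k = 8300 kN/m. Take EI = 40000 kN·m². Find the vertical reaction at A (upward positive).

Choose R_B as the redundant. The primary structure is the cantilever fixed at A.
Downward deflection at the released point B due to the loads:
  clockwise couple 22.5 at a = 5: M₀a(2L − a)/(2EI) = 1125/EI
  point load 131 at a = 3.12: Pa²(3L − a)/(6EI) = 7307/EI
  δ_0 = 8432/EI
Flexibility coefficient — unit upward force at B: δ_{BB} = L³/(3EI) = 651/EI.
With EI = 40000 kN·m²: δ_0 = 0.2108 m and δ_{BB} = 0.016276 m/kN.
Compatibility — the spring shortens by R_B/k under the reaction it provides: δ_0 − R_B·δ_{BB} = R_B/k. With 1/k = 0.00012 m/kN, R_B = δ_0 / (δ_{BB} + 1/k) = 0.2108 / (0.016276 + 0.00012) = 12.86 kN.
Vertical equilibrium: R_A = ΣP − R_B = 131 − 12.86 = 118.1 kN.

R_A = 118.1 kN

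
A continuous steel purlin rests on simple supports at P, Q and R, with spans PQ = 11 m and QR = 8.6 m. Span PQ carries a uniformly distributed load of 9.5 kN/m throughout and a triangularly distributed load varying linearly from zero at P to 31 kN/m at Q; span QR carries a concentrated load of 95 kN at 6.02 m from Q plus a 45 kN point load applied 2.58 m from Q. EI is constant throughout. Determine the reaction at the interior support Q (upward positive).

R_Q = 288.1 kN

Release continuity at Q by inserting a hinge; the redundant is the internal moment M_Q. The primary structure is two simply-supported spans PQ and QR.
End slopes at the hinge Q, treating each span as simply supported:
  span PQ: UDL 9.5: wL³/(24EI) = 526.9/EI
  span PQ: triangular load, peak 31: w₀L³/(45EI) = 916.9/EI
  span QR: point load 95 at a = 6.02: Pab(L + b)/(6LEI) = 319.7/EI
  span QR: point load 45 at a = 2.58: Pab(L + b)/(6LEI) = 198/EI
  relative rotation θ_0 = (1444 + 517.7)/EI = 1961/EI
A unit hogging moment at Q produces rotation L₁/(3EI) + L₂/(3EI) = 6.533/EI.
Slope continuity at Q: θ_0 = M_Q·6.533/EI, so M_Q = 1961/6.533 = 300.2 kN·m (hogging).
Span PQ, ΣM about P with M_Q applied at Q: R_Q^{PQ}·11 = 1825 + 300.2, so R_Q^{PQ} = 193.2 kN and R_P = 275 − 193.2 = 81.79 kN.
Span QR, ΣM about R: R_Q^{QR}·8.6 = 516 + 300.2, so R_Q^{QR} = 94.91 kN and R_R = 140 − 94.91 = 45.09 kN.
R_Q = 193.2 + 94.91 = 288.1 kN.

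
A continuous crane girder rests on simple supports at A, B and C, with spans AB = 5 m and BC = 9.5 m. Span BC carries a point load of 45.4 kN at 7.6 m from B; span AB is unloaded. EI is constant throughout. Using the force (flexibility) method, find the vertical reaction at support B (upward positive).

R_B = 17.36 kN

Insert a hinge at B; M_B is the redundant, and each span becomes simply supported.
Discontinuity in slope at B on the released structure — sum the simple-span end rotations:
  span BC: point load 45.4 at a = 7.6: Pab(L + b)/(6LEI) = 131.1/EI
  relative rotation θ_0 = (0 + 131.1)/EI = 131.1/EI
A unit hogging moment at B produces rotation L₁/(3EI) + L₂/(3EI) = 4.833/EI.
Compatibility: M_B·(L₁+L₂)/(3EI) = θ_0, giving M_B = 27.13 kN·m (hogging).
Span AB, ΣM about A with M_B applied at B: R_B^{AB}·5 = 0 + 27.13, so R_B^{AB} = 5.425 kN and R_A = 0 − 5.425 = -5.425 kN.
Span BC, ΣM about C: R_B^{BC}·9.5 = 86.26 + 27.13, so R_B^{BC} = 11.94 kN and R_C = 45.4 − 11.94 = 33.46 kN.
R_B = 5.425 + 11.94 = 17.36 kN.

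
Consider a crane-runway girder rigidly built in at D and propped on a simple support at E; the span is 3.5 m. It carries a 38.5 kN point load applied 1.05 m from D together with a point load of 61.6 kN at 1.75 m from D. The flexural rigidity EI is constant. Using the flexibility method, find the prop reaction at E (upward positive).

R_E = 23.93 kN

Take the reaction at E as the redundant and release it; the primary structure is a cantilever fixed at D.
Downward deflection at the released point E due to the loads:
  point load 38.5 at a = 1.05: Pa²(3L − a)/(6EI) = 66.85/EI
  point load 61.6 at a = 1.75: Pa²(3L − a)/(6EI) = 275.1/EI
  δ_0 = 342/EI
Tip deflection under a unit load at E: L³/(3EI) = 14.29/EI.
The prop prevents deflection at E: R_E = δ_0/δ_{EE} = 342/14.29 = 23.93 kN.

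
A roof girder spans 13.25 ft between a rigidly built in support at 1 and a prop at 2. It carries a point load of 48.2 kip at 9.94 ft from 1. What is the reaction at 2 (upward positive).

Choose R_2 as the redundant. The primary structure is the cantilever fixed at 1.
Downward deflection at the released point 2 due to the loads:
  point load 48.2 at a = 9.94: Pa²(3L − a)/(6EI) = 23661/EI
Flexibility coefficient — unit upward force at 2: δ_{22} = L³/(3EI) = 775.4/EI.
Compatibility at 2: δ_0 − R_2·δ_{22} = 0, so R_2 = 23661/775.4 = 30.51 kip.

R_2 = 30.51 kip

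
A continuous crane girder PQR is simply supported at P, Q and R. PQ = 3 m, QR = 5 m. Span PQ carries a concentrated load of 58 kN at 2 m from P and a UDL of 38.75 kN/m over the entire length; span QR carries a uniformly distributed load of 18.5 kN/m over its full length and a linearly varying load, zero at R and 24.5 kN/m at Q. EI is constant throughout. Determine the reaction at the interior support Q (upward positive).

R_Q = 231.9 kN

Take M_Q as the redundant. Released structure: two simple spans PQ and QR with a hinge at Q.
Discontinuity in slope at Q on the released structure — sum the simple-span end rotations:
  span PQ: point load 58 at a = 2: Pab(L + a)/(6LEI) = 32.22/EI
  span PQ: UDL 38.75: wL³/(24EI) = 43.59/EI
  span QR: UDL 18.5: wL³/(24EI) = 96.35/EI
  span QR: triangular load, peak 24.5: w₀L³/(45EI) = 68.06/EI
  relative rotation θ_0 = (75.82 + 164.4)/EI = 240.2/EI
A unit hogging moment at Q produces rotation L₁/(3EI) + L₂/(3EI) = 2.667/EI.
Compatibility: M_Q·(L₁+L₂)/(3EI) = θ_0, giving M_Q = 90.08 kN·m (hogging).
Span PQ, ΣM about P with M_Q applied at Q: R_Q^{PQ}·3 = 290.4 + 90.08, so R_Q^{PQ} = 126.8 kN and R_P = 174.2 − 126.8 = 47.43 kN.
Span QR, ΣM about R: R_Q^{QR}·5 = 435.4 + 90.08, so R_Q^{QR} = 105.1 kN and R_R = 153.8 − 105.1 = 48.65 kN.
R_Q = 126.8 + 105.1 = 231.9 kN.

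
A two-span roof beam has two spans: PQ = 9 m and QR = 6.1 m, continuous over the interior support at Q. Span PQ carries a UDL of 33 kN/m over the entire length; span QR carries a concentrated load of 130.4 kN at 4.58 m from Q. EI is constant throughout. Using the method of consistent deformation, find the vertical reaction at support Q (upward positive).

Insert a hinge at Q; M_Q is the redundant, and each span becomes simply supported.
Rotations at Q on the released spans (each span's end-slope, ×1/EI):
  span PQ: UDL 33: wL³/(24EI) = 1002/EI
  span QR: point load 130.4 at a = 4.58: Pab(L + b)/(6LEI) = 189/EI
  relative rotation θ_0 = (1002 + 189)/EI = 1191/EI
A unit hogging moment at Q produces rotation L₁/(3EI) + L₂/(3EI) = 5.033/EI.
Compatibility: M_Q·(L₁+L₂)/(3EI) = θ_0, giving M_Q = 236.7 kN·m (hogging).
Span PQ, ΣM about P with M_Q applied at Q: R_Q^{PQ}·9 = 1336 + 236.7, so R_Q^{PQ} = 174.8 kN and R_P = 297 − 174.8 = 122.2 kN.
Span QR, ΣM about R: R_Q^{QR}·6.1 = 198.2 + 236.7, so R_Q^{QR} = 71.3 kN and R_R = 130.4 − 71.3 = 59.1 kN.
R_Q = 174.8 + 71.3 = 246.1 kN.

R_Q = 246.1 kN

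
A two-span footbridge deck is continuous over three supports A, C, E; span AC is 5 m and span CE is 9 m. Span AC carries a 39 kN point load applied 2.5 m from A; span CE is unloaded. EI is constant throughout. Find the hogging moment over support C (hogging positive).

Insert a hinge at C; M_C is the redundant, and each span becomes simply supported.
Discontinuity in slope at C on the released structure — sum the simple-span end rotations:
  span AC: point load 39 at a = 2.5: Pab(L + a)/(6LEI) = 60.94/EI
  relative rotation θ_0 = (60.94 + 0)/EI = 60.94/EI
A unit hogging moment at C produces rotation L₁/(3EI) + L₂/(3EI) = 4.667/EI.
Compatibility: M_C·(L₁+L₂)/(3EI) = θ_0, giving M_C = 13.06 kN·m (hogging).

M_C = 13.06 kN·m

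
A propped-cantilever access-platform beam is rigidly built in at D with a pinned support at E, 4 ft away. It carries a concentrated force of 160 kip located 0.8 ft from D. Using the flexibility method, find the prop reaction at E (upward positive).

R_E = 8.96 kip

Take the reaction at E as the redundant and release it; the primary structure is a cantilever fixed at D.
Downward deflection at the released point E due to the loads:
  point load 160 at a = 0.8: Pa²(3L − a)/(6EI) = 191.1/EI
Tip deflection under a unit load at E: L³/(3EI) = 21.33/EI.
Compatibility at E: δ_0 − R_E·δ_{EE} = 0, so R_E = 191.1/21.33 = 8.96 kip.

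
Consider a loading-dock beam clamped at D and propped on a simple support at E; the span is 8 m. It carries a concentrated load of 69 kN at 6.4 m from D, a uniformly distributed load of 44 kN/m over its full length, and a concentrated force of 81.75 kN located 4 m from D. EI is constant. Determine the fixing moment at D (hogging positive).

M_D = 527.6 kN·m

Choose R_E as the redundant. The primary structure is the cantilever fixed at D.
Free-end deflection of the primary structure under the applied loading (downward +):
  point load 69 at a = 6.4: Pa²(3L − a)/(6EI) = 8290/EI
  UDL 44: wL⁴/(8EI) = 22528/EI
  point load 81.75 at a = 4: Pa²(3L − a)/(6EI) = 4360/EI
  δ_0 = 35178/EI
Tip deflection under a unit load at E: L³/(3EI) = 170.7/EI.
Compatibility at E: δ_0 − R_E·δ_{EE} = 0, so R_E = 35178/170.7 = 206.1 kN.
Moment equilibrium about D: M_D = Σ(load moments about D) − R_E·L = 2177 − 206.1×8 = 527.6 kN·m.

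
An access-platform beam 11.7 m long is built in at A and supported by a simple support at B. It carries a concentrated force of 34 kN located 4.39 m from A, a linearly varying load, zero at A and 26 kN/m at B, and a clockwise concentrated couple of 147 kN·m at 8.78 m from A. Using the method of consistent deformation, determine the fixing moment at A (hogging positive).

M_A = 223.6 kN·m

Choose R_B as the redundant. The primary structure is the cantilever fixed at A.
Primary-structure tip deflection at B by superposition:
  point load 34 at a = 4.39: Pa²(3L − a)/(6EI) = 3354/EI
  triangular load, peak 26 at the free end: 11w₀L⁴/(120EI) = 44661/EI
  clockwise couple 147 at a = 8.78: M₀a(2L − a)/(2EI) = 9435/EI
  δ_0 = 57449/EI
Tip deflection under a unit load at B: L³/(3EI) = 533.9/EI.
The prop prevents deflection at B: R_B = δ_0/δ_{BB} = 57449/533.9 = 107.6 kN.
Moment equilibrium about A: M_A = Σ(load moments about A) − R_B·L = 1483 − 107.6×11.7 = 223.6 kN·m.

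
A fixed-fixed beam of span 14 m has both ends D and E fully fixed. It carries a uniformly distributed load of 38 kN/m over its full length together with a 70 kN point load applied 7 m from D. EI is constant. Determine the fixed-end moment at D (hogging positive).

Release both end moments; the primary structure is a simply-supported span DE with redundants M_D and M_E.
End rotations of the released simple span under the applied load (×1/EI):
  at D: UDL 38: wL³/(24EI) = 4345/EI
  at E: UDL 38: wL³/(24EI) = 4345/EI
  at D: point load 70 at a = 7: Pab(L + b)/(6LEI) = 857.5/EI
  at E: point load 70 at a = 7: Pab(L + a)/(6LEI) = 857.5/EI
  θ_D0 = 5202/EI,  θ_E0 = 5202/EI
Flexibility coefficients: a unit moment at one end gives L/(3EI) there and L/(6EI) at the far end, so f₁₁ = f₂₂ = 4.667/EI and f₁₂ = f₂₁ = 2.333/EI.
Compatibility — zero rotation at each built-in end:
  4.667 M_D + 2.333 M_E = 5202
  2.333 M_D + 4.667 M_E = 5202
Solving the pair gives M_D = 743.2 kN·m and M_E = 743.2 kN·m (hogging).

M_D = 743.2 kN·m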